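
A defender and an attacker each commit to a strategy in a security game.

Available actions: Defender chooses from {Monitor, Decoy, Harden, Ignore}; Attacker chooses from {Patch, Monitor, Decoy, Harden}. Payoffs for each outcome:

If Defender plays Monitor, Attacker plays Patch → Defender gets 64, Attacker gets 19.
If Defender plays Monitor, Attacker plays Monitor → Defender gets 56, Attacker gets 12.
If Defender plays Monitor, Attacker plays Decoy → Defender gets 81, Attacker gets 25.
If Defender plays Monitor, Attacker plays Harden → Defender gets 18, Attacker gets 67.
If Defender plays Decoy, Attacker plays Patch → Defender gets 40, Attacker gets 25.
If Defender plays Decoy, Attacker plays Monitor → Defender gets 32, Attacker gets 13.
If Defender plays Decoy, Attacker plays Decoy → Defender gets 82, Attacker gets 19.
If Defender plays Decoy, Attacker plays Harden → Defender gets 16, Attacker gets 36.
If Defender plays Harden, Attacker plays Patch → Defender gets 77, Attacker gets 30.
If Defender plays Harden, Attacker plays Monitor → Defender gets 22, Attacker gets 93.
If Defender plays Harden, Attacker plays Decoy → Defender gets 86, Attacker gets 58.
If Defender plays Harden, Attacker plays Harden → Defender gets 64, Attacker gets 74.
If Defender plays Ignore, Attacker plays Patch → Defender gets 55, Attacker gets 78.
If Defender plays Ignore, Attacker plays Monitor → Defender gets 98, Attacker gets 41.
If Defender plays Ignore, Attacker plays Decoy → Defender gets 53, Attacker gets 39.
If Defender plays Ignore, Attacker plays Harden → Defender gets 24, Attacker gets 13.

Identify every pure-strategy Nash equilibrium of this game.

none

(Monitor, Patch): Defender can switch to Harden (64 → 77). Not NE.
(Monitor, Monitor): Defender can switch to Ignore (56 → 98). Not NE.
(Monitor, Decoy): Defender can switch to Decoy (81 → 82). Not NE.
(Monitor, Harden): Defender can switch to Harden (18 → 64). Not NE.
(Decoy, Patch): Defender can switch to Monitor (40 → 64). Not NE.
(Decoy, Monitor): Defender can switch to Monitor (32 → 56). Not NE.
(Decoy, Decoy): Defender can switch to Harden (82 → 86). Not NE.
(Decoy, Harden): Defender can switch to Monitor (16 → 18). Not NE.
(Harden, Patch): Attacker can switch to Monitor (30 → 93). Not NE.
(Harden, Monitor): Defender can switch to Monitor (22 → 56). Not NE.
(Harden, Decoy): Attacker can switch to Monitor (58 → 93). Not NE.
(Harden, Harden): Attacker can switch to Monitor (74 → 93). Not NE.
(The remaining 4 profiles each have a profitable deviation by the same check.)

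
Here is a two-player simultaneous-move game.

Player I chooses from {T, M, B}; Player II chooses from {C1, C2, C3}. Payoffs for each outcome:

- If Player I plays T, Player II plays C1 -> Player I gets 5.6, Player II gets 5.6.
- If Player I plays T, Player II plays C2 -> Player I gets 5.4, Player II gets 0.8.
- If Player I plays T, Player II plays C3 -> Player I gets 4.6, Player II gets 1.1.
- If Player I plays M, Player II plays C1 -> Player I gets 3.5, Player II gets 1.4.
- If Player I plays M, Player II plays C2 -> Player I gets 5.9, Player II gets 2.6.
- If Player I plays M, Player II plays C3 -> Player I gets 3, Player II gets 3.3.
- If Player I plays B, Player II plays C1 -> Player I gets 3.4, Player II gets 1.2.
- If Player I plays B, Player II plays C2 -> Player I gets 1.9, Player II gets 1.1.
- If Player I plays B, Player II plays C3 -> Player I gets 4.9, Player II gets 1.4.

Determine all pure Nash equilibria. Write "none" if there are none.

Pure-strategy Nash equilibria: (T, C1), (B, C3)

For each strategy profile, look for a profitable unilateral deviation.
(T, C1): Player I gets 5.6, best alternative 3.5; Player II gets 5.6, best alternative 1.1. No profitable deviation — NE.
(T, C2): Player I can switch to M (5.4 → 5.9). Not NE.
(T, C3): Player I can switch to B (4.6 → 4.9). Not NE.
(M, C1): Player I can switch to T (3.5 → 5.6). Not NE.
(M, C2): Player II can switch to C3 (2.6 → 3.3). Not NE.
(M, C3): Player I can switch to T (3 → 4.6). Not NE.
(B, C1): Player I can switch to T (3.4 → 5.6). Not NE.
(B, C2): Player I can switch to T (1.9 → 5.4). Not NE.
(B, C3): Player I gets 4.9, best alternative 4.6; Player II gets 1.4, best alternative 1.2. No profitable deviation — NE.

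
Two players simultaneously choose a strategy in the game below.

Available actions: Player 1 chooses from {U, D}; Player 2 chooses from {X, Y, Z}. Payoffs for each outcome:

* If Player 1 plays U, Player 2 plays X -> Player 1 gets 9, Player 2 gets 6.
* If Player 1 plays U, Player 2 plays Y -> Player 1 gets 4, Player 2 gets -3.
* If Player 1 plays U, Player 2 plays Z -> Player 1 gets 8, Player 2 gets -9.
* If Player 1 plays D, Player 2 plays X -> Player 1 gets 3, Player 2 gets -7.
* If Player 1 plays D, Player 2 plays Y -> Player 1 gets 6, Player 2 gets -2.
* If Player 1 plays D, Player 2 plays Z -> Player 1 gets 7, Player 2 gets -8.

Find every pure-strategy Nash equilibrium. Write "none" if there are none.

Player 1 against X: payoffs 9, 3 → best response U.
Player 1 against Y: payoffs 4, 6 → best response D.
Player 1 against Z: payoffs 8, 7 → best response U.
Player 2 against U: payoffs 6, -3, -9 → best response X.
Player 2 against D: payoffs -7, -2, -8 → best response Y.
Mutual best responses: (U, X); (D, Y).

(U, X), (D, Y)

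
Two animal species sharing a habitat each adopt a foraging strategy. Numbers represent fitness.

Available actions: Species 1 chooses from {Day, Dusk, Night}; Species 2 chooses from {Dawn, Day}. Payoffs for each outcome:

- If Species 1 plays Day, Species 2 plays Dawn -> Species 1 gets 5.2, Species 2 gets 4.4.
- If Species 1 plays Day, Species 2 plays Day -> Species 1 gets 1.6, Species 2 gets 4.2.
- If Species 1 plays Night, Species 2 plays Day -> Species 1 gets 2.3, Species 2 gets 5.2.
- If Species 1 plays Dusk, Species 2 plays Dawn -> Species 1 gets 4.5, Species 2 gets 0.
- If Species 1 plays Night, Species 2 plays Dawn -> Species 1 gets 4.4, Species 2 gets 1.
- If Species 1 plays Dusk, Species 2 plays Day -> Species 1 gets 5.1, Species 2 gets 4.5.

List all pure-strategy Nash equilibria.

Mark each player's best response to every combination of opponents' strategies; a profile where every player is best-responding is a pure Nash equilibrium.
Species 1 against Dawn: payoffs 5.2, 4.5, 4.4 → best response Day.
Species 1 against Day: payoffs 1.6, 5.1, 2.3 → best response Dusk.
Species 2 against Day: payoffs 4.4, 4.2 → best response Dawn.
Species 2 against Dusk: payoffs 0, 4.5 → best response Day.
Species 2 against Night: payoffs 1, 5.2 → best response Day.
Mutual best responses: (Day, Dawn); (Dusk, Day).

(Day, Dawn) and (Dusk, Day)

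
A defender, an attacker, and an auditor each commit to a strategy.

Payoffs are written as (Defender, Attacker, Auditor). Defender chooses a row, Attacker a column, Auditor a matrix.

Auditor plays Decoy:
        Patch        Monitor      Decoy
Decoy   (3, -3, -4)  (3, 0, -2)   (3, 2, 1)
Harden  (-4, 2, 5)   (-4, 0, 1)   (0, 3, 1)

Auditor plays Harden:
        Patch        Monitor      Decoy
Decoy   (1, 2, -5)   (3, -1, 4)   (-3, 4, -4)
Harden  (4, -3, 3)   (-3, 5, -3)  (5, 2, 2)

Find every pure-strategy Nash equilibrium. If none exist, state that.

(Decoy, Decoy, Decoy)

For each player, find the best response to each opponent profile; mutual best responses are the pure NE.
Defender against (Patch, Decoy): payoffs 3, -4 → best response Decoy.
Defender against (Patch, Harden): payoffs 1, 4 → best response Harden.
Defender against (Monitor, Decoy): payoffs 3, -4 → best response Decoy.
Defender against (Monitor, Harden): payoffs 3, -3 → best response Decoy.
Defender against (Decoy, Decoy): payoffs 3, 0 → best response Decoy.
Defender against (Decoy, Harden): payoffs -3, 5 → best response Harden.
Attacker against (Decoy, Decoy): payoffs -3, 0, 2 → best response Decoy.
Attacker against (Decoy, Harden): payoffs 2, -1, 4 → best response Decoy.
Attacker against (Harden, Decoy): payoffs 2, 0, 3 → best response Decoy.
Attacker against (Harden, Harden): payoffs -3, 5, 2 → best response Monitor.
Auditor against (Decoy, Patch): payoffs -4, -5 → best response Decoy.
Auditor against (Decoy, Monitor): payoffs -2, 4 → best response Harden.
Auditor against (Decoy, Decoy): payoffs 1, -4 → best response Decoy.
Auditor against (Harden, Patch): payoffs 5, 3 → best response Decoy.
Auditor against (Harden, Monitor): payoffs 1, -3 → best response Decoy.
Auditor against (Harden, Decoy): payoffs 1, 2 → best response Harden.
Mutual best responses: (Decoy, Decoy, Decoy).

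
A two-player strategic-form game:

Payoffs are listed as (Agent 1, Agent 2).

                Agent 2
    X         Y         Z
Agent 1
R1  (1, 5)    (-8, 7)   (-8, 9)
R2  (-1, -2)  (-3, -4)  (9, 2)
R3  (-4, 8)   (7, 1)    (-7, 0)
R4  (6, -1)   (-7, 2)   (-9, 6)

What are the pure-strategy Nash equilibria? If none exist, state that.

Pure NE: (R2, Z)

Agent 1 against X: payoffs 1, -1, -4, 6 → best response R4.
Agent 1 against Y: payoffs -8, -3, 7, -7 → best response R3.
Agent 1 against Z: payoffs -8, 9, -7, -9 → best response R2.
Agent 2 against R1: payoffs 5, 7, 9 → best response Z.
Agent 2 against R2: payoffs -2, -4, 2 → best response Z.
Agent 2 against R3: payoffs 8, 1, 0 → best response X.
Agent 2 against R4: payoffs -1, 2, 6 → best response Z.
Mutual best responses: (R2, Z).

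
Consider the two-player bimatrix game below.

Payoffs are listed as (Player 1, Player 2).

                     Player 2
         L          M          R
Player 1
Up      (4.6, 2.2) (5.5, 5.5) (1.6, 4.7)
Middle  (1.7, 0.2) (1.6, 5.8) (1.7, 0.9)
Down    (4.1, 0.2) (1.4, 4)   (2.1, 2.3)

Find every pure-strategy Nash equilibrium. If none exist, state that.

Player 1 against L: payoffs 4.6, 1.7, 4.1 → best response Up.
Player 1 against M: payoffs 5.5, 1.6, 1.4 → best response Up.
Player 1 against R: payoffs 1.6, 1.7, 2.1 → best response Down.
Player 2 against Up: payoffs 2.2, 5.5, 4.7 → best response M.
Player 2 against Middle: payoffs 0.2, 5.8, 0.9 → best response M.
Player 2 against Down: payoffs 0.2, 4, 2.3 → best response M.
Mutual best responses: (Up, M).

Pure NE: (Up, M)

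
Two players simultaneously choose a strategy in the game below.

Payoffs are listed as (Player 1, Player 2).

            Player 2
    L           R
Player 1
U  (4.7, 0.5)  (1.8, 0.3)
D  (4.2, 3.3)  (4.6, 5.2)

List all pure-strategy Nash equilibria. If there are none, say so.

Pure-strategy Nash equilibria: (U, L) and (D, R)

For each player, find the best response to each opponent profile; mutual best responses are the pure NE.
Player 1 against L: payoffs 4.7, 4.2 → best response U.
Player 1 against R: payoffs 1.8, 4.6 → best response D.
Player 2 against U: payoffs 0.5, 0.3 → best response L.
Player 2 against D: payoffs 3.3, 5.2 → best response R.
Mutual best responses: (U, L); (D, R).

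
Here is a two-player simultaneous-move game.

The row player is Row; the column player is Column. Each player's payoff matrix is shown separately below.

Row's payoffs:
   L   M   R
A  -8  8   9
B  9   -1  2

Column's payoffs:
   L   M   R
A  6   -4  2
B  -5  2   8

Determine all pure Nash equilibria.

There is no pure-strategy Nash equilibrium.

(A, L): Row can switch to B (-8 → 9). Not NE.
(A, M): Column can switch to L (-4 → 6). Not NE.
(A, R): Column can switch to L (2 → 6). Not NE.
(B, L): Column can switch to M (-5 → 2). Not NE.
(B, M): Row can switch to A (-1 → 8). Not NE.
(B, R): Row can switch to A (2 → 9). Not NE.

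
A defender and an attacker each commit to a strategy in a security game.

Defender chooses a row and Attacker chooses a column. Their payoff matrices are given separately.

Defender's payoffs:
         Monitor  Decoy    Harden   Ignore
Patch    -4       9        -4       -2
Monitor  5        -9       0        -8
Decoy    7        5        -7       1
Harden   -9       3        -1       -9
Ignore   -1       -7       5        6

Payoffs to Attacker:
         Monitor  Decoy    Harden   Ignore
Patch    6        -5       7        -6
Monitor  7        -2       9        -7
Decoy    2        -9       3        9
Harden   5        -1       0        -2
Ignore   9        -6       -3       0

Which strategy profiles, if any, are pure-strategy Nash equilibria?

This game has no pure Nash equilibrium.

Defender against Monitor: payoffs -4, 5, 7, -9, -1 → best response Decoy.
Defender against Decoy: payoffs 9, -9, 5, 3, -7 → best response Patch.
Defender against Harden: payoffs -4, 0, -7, -1, 5 → best response Ignore.
Defender against Ignore: payoffs -2, -8, 1, -9, 6 → best response Ignore.
Attacker against Patch: payoffs 6, -5, 7, -6 → best response Harden.
Attacker against Monitor: payoffs 7, -2, 9, -7 → best response Harden.
Attacker against Decoy: payoffs 2, -9, 3, 9 → best response Ignore.
Attacker against Harden: payoffs 5, -1, 0, -2 → best response Monitor.
Attacker against Ignore: payoffs 9, -6, -3, 0 → best response Monitor.
No profile is a mutual best response for all players.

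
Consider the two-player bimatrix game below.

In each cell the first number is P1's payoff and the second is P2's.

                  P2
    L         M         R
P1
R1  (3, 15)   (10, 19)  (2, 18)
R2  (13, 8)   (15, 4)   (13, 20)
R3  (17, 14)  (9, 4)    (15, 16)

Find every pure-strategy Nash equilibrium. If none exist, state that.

For each player, find the best response to each opponent profile; mutual best responses are the pure NE.
P1 against L: payoffs 3, 13, 17 → best response R3.
P1 against M: payoffs 10, 15, 9 → best response R2.
P1 against R: payoffs 2, 13, 15 → best response R3.
P2 against R1: payoffs 15, 19, 18 → best response M.
P2 against R2: payoffs 8, 4, 20 → best response R.
P2 against R3: payoffs 14, 4, 16 → best response R.
Mutual best responses: (R3, R).

The unique pure-strategy Nash equilibrium is (R3, R).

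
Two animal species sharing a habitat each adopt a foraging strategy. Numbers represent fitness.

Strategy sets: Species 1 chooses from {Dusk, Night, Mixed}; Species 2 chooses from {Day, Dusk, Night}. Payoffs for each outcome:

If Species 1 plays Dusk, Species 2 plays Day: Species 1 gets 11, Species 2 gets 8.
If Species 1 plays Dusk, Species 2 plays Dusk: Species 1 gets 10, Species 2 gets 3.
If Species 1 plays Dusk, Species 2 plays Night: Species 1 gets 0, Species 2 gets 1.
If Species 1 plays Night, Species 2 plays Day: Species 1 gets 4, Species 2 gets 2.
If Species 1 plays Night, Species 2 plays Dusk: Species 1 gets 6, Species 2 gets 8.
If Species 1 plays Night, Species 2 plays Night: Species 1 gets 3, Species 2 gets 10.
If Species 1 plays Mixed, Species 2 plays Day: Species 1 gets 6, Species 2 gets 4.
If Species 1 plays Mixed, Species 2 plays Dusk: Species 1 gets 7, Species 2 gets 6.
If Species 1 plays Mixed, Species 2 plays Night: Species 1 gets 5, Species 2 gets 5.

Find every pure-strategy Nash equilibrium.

Species 1 against Day: payoffs 11, 4, 6 → best response Dusk.
Species 1 against Dusk: payoffs 10, 6, 7 → best response Dusk.
Species 1 against Night: payoffs 0, 3, 5 → best response Mixed.
Species 2 against Dusk: payoffs 8, 3, 1 → best response Day.
Species 2 against Night: payoffs 2, 8, 10 → best response Night.
Species 2 against Mixed: payoffs 4, 6, 5 → best response Dusk.
Mutual best responses: (Dusk, Day).

(Dusk, Day)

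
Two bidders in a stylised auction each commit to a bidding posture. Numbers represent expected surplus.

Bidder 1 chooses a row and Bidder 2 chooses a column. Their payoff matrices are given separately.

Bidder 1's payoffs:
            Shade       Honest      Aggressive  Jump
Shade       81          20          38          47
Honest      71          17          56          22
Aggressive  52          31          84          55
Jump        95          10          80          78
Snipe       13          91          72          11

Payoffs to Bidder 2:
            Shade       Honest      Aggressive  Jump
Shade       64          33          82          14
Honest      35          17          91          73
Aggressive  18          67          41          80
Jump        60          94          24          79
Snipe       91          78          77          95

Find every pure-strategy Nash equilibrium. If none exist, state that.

Bidder 1 against Shade: payoffs 81, 71, 52, 95, 13 → best response Jump.
Bidder 1 against Honest: payoffs 20, 17, 31, 10, 91 → best response Snipe.
Bidder 1 against Aggressive: payoffs 38, 56, 84, 80, 72 → best response Aggressive.
Bidder 1 against Jump: payoffs 47, 22, 55, 78, 11 → best response Jump.
Bidder 2 against Shade: payoffs 64, 33, 82, 14 → best response Aggressive.
Bidder 2 against Honest: payoffs 35, 17, 91, 73 → best response Aggressive.
Bidder 2 against Aggressive: payoffs 18, 67, 41, 80 → best response Jump.
Bidder 2 against Jump: payoffs 60, 94, 24, 79 → best response Honest.
Bidder 2 against Snipe: payoffs 91, 78, 77, 95 → best response Jump.
No profile is a mutual best response for all players.

There is no pure-strategy Nash equilibrium.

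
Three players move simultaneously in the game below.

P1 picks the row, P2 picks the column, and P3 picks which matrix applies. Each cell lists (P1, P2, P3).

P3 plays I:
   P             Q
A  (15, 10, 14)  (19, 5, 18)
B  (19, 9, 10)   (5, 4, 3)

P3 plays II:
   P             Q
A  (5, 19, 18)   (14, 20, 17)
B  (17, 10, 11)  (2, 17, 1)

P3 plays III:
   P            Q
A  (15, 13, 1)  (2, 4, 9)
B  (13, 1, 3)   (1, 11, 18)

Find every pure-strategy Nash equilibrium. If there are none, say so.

Check each profile: it is a Nash equilibrium iff no player can strictly gain by switching unilaterally.
(A, P, I): P1 can switch to B (15 → 19). Not NE.
(A, P, II): P1 can switch to B (5 → 17). Not NE.
(A, P, III): P3 can switch to I (1 → 14). Not NE.
(A, Q, I): P2 can switch to P (5 → 10). Not NE.
(A, Q, II): P3 can switch to I (17 → 18). Not NE.
(A, Q, III): P2 can switch to P (4 → 13). Not NE.
(B, P, I): P3 can switch to II (10 → 11). Not NE.
(B, P, II): P2 can switch to Q (10 → 17). Not NE.
(B, P, III): P1 can switch to A (13 → 15). Not NE.
(B, Q, I): P1 can switch to A (5 → 19). Not NE.
(B, Q, II): P1 can switch to A (2 → 14). Not NE.
(B, Q, III): P1 can switch to A (1 → 2). Not NE.

none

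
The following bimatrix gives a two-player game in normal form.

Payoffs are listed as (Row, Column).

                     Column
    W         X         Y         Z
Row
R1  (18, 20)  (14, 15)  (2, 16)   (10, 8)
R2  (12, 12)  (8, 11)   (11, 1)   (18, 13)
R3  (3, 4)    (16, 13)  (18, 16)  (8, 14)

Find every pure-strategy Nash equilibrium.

(R1, W): Row gets 18, best alternative 12; Column gets 20, best alternative 16. No profitable deviation — NE.
(R1, X): Row can switch to R3 (14 → 16). Not NE.
(R1, Y): Row can switch to R2 (2 → 11). Not NE.
(R1, Z): Row can switch to R2 (10 → 18). Not NE.
(R2, W): Row can switch to R1 (12 → 18). Not NE.
(R2, X): Row can switch to R1 (8 → 14). Not NE.
(R2, Y): Row can switch to R3 (11 → 18). Not NE.
(R2, Z): Row gets 18, best alternative 10; Column gets 13, best alternative 12. No profitable deviation — NE.
(R3, W): Row can switch to R1 (3 → 18). Not NE.
(R3, X): Column can switch to Y (13 → 16). Not NE.
(R3, Y): Row gets 18, best alternative 11; Column gets 16, best alternative 14. No profitable deviation — NE.
(R3, Z): Row can switch to R1 (8 → 10). Not NE.

(R1, W), (R2, Z), (R3, Y)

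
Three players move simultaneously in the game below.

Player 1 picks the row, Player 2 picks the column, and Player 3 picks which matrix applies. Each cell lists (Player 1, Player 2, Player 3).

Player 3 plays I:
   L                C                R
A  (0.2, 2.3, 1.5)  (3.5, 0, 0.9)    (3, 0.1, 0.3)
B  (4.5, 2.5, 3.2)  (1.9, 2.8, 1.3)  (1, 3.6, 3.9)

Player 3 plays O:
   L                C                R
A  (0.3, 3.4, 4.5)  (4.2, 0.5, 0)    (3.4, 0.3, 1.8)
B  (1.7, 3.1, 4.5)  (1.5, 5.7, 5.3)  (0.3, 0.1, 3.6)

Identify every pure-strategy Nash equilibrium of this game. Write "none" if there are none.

This game has no pure Nash equilibrium.

For each player, find the best response to each opponent profile; mutual best responses are the pure NE.
Player 1 against (L, I): payoffs 0.2, 4.5 → best response B.
Player 1 against (L, O): payoffs 0.3, 1.7 → best response B.
Player 1 against (C, I): payoffs 3.5, 1.9 → best response A.
Player 1 against (C, O): payoffs 4.2, 1.5 → best response A.
Player 1 against (R, I): payoffs 3, 1 → best response A.
Player 1 against (R, O): payoffs 3.4, 0.3 → best response A.
Player 2 against (A, I): payoffs 2.3, 0, 0.1 → best response L.
Player 2 against (A, O): payoffs 3.4, 0.5, 0.3 → best response L.
Player 2 against (B, I): payoffs 2.5, 2.8, 3.6 → best response R.
Player 2 against (B, O): payoffs 3.1, 5.7, 0.1 → best response C.
Player 3 against (A, L): payoffs 1.5, 4.5 → best response O.
Player 3 against (A, C): payoffs 0.9, 0 → best response I.
Player 3 against (A, R): payoffs 0.3, 1.8 → best response O.
Player 3 against (B, L): payoffs 3.2, 4.5 → best response O.
Player 3 against (B, C): payoffs 1.3, 5.3 → best response O.
Player 3 against (B, R): payoffs 3.9, 3.6 → best response I.
No profile is a mutual best response for all players.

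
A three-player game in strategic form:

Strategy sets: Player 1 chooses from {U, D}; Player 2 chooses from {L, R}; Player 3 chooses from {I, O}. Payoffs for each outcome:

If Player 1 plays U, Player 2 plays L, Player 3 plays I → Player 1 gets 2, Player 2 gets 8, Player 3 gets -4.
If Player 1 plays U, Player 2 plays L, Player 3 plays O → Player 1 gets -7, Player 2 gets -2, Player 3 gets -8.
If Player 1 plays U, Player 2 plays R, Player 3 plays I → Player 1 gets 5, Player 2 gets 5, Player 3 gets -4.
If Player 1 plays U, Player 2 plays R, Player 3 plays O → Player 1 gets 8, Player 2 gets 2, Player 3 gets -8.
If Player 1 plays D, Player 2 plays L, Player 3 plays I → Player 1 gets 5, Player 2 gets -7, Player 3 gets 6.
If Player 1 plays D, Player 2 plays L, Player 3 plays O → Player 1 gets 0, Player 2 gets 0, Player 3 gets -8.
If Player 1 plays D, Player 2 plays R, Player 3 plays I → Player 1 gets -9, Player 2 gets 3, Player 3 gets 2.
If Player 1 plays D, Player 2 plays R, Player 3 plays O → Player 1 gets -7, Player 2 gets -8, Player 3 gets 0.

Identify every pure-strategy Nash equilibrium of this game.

This game has no pure Nash equilibrium.

(U, L, I): Player 1 can switch to D (2 → 5). Not NE.
(U, L, O): Player 1 can switch to D (-7 → 0). Not NE.
(U, R, I): Player 2 can switch to L (5 → 8). Not NE.
(U, R, O): Player 3 can switch to I (-8 → -4). Not NE.
(D, L, I): Player 2 can switch to R (-7 → 3). Not NE.
(D, L, O): Player 3 can switch to I (-8 → 6). Not NE.
(D, R, I): Player 1 can switch to U (-9 → 5). Not NE.
(D, R, O): Player 1 can switch to U (-7 → 8). Not NE.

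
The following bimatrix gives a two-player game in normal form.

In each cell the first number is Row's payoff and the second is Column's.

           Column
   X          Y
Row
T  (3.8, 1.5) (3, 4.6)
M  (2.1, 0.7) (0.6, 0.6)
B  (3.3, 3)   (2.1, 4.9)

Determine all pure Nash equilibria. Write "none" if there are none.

(T, X): Column can switch to Y (1.5 → 4.6). Not NE.
(T, Y): Row gets 3, best alternative 2.1; Column gets 4.6, best alternative 1.5. No profitable deviation — NE.
(M, X): Row can switch to T (2.1 → 3.8). Not NE.
(M, Y): Row can switch to T (0.6 → 3). Not NE.
(B, X): Row can switch to T (3.3 → 3.8). Not NE.
(B, Y): Row can switch to T (2.1 → 3). Not NE.

Pure NE: (T, Y)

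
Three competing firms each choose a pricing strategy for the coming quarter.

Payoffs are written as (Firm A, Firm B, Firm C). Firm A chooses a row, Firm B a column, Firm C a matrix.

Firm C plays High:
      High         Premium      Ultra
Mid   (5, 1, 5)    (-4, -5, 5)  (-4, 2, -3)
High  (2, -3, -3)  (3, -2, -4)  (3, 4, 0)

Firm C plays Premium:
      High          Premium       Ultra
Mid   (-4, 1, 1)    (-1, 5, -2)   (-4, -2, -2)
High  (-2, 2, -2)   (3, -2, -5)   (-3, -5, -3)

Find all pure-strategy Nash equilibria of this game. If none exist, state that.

(Mid, High, High): Firm B can switch to Ultra (1 → 2). Not NE.
(Mid, High, Premium): Firm A can switch to High (-4 → -2). Not NE.
(Mid, Premium, High): Firm A can switch to High (-4 → 3). Not NE.
(Mid, Premium, Premium): Firm A can switch to High (-1 → 3). Not NE.
(Mid, Ultra, High): Firm A can switch to High (-4 → 3). Not NE.
(Mid, Ultra, Premium): Firm A can switch to High (-4 → -3). Not NE.
(High, High, High): Firm A can switch to Mid (2 → 5). Not NE.
(High, High, Premium): Firm A gets -2, best alternative -4; Firm B gets 2, best alternative -2; Firm C gets -2, best alternative -3. No profitable deviation — NE.
(High, Premium, High): Firm B can switch to Ultra (-2 → 4). Not NE.
(High, Premium, Premium): Firm B can switch to High (-2 → 2). Not NE.
(High, Ultra, High): Firm A gets 3, best alternative -4; Firm B gets 4, best alternative -2; Firm C gets 0, best alternative -3. No profitable deviation — NE.
(High, Ultra, Premium): Firm B can switch to High (-5 → 2). Not NE.

Pure-strategy Nash equilibria: (High, High, Premium); (High, Ultra, High)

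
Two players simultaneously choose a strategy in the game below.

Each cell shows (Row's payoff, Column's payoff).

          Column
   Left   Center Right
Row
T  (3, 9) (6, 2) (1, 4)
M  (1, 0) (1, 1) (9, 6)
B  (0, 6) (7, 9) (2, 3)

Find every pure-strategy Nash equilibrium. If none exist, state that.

Pure-strategy Nash equilibria: (T, Left); (M, Right); (B, Center)

For each player, find the best response to each opponent profile; mutual best responses are the pure NE.
Row against Left: payoffs 3, 1, 0 → best response T.
Row against Center: payoffs 6, 1, 7 → best response B.
Row against Right: payoffs 1, 9, 2 → best response M.
Column against T: payoffs 9, 2, 4 → best response Left.
Column against M: payoffs 0, 1, 6 → best response Right.
Column against B: payoffs 6, 9, 3 → best response Center.
Mutual best responses: (T, Left); (M, Right); (B, Center).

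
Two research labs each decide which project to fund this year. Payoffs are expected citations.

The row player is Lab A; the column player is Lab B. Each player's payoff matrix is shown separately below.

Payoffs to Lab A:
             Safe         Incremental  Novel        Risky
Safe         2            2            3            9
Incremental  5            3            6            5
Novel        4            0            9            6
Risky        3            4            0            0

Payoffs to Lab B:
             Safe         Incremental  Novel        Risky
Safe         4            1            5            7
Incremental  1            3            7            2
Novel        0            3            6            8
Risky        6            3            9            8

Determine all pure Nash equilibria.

Lab A against Safe: payoffs 2, 5, 4, 3 → best response Incremental.
Lab A against Incremental: payoffs 2, 3, 0, 4 → best response Risky.
Lab A against Novel: payoffs 3, 6, 9, 0 → best response Novel.
Lab A against Risky: payoffs 9, 5, 6, 0 → best response Safe.
Lab B against Safe: payoffs 4, 1, 5, 7 → best response Risky.
Lab B against Incremental: payoffs 1, 3, 7, 2 → best response Novel.
Lab B against Novel: payoffs 0, 3, 6, 8 → best response Risky.
Lab B against Risky: payoffs 6, 3, 9, 8 → best response Novel.
Mutual best responses: (Safe, Risky).

The unique pure-strategy Nash equilibrium is (Safe, Risky).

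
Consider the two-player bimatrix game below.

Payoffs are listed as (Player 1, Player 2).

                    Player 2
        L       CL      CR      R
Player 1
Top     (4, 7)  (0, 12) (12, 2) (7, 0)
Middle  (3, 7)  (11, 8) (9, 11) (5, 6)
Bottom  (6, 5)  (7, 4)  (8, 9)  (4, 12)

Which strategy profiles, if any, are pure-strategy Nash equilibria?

There is no pure-strategy Nash equilibrium.

(Top, L): Player 1 can switch to Bottom (4 → 6). Not NE.
(Top, CL): Player 1 can switch to Middle (0 → 11). Not NE.
(Top, CR): Player 2 can switch to L (2 → 7). Not NE.
(Top, R): Player 2 can switch to L (0 → 7). Not NE.
(Middle, L): Player 1 can switch to Top (3 → 4). Not NE.
(Middle, CL): Player 2 can switch to CR (8 → 11). Not NE.
(Middle, CR): Player 1 can switch to Top (9 → 12). Not NE.
(Middle, R): Player 1 can switch to Top (5 → 7). Not NE.
(The remaining 4 profiles each have a profitable deviation by the same check.)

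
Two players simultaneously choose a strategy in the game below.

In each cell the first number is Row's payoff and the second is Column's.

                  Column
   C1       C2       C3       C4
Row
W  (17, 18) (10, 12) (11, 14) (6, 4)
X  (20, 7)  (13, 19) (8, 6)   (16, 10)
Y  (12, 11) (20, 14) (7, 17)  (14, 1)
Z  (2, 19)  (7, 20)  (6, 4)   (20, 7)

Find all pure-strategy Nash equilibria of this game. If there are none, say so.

This game has no pure Nash equilibrium.

Mark each player's best response to every combination of opponents' strategies; a profile where every player is best-responding is a pure Nash equilibrium.
Row against C1: payoffs 17, 20, 12, 2 → best response X.
Row against C2: payoffs 10, 13, 20, 7 → best response Y.
Row against C3: payoffs 11, 8, 7, 6 → best response W.
Row against C4: payoffs 6, 16, 14, 20 → best response Z.
Column against W: payoffs 18, 12, 14, 4 → best response C1.
Column against X: payoffs 7, 19, 6, 10 → best response C2.
Column against Y: payoffs 11, 14, 17, 1 → best response C3.
Column against Z: payoffs 19, 20, 4, 7 → best response C2.
No profile is a mutual best response for all players.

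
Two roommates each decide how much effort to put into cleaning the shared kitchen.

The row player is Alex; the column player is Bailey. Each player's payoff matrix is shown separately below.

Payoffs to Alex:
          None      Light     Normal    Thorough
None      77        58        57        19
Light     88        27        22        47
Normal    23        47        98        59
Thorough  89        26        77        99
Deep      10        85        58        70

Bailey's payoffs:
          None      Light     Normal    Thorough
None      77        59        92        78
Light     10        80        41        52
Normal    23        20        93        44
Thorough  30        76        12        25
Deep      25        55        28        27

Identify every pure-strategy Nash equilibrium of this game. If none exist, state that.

The pure Nash equilibria are (Normal, Normal), (Deep, Light).

Alex against None: payoffs 77, 88, 23, 89, 10 → best response Thorough.
Alex against Light: payoffs 58, 27, 47, 26, 85 → best response Deep.
Alex against Normal: payoffs 57, 22, 98, 77, 58 → best response Normal.
Alex against Thorough: payoffs 19, 47, 59, 99, 70 → best response Thorough.
Bailey against None: payoffs 77, 59, 92, 78 → best response Normal.
Bailey against Light: payoffs 10, 80, 41, 52 → best response Light.
Bailey against Normal: payoffs 23, 20, 93, 44 → best response Normal.
Bailey against Thorough: payoffs 30, 76, 12, 25 → best response Light.
Bailey against Deep: payoffs 25, 55, 28, 27 → best response Light.
Mutual best responses: (Normal, Normal); (Deep, Light).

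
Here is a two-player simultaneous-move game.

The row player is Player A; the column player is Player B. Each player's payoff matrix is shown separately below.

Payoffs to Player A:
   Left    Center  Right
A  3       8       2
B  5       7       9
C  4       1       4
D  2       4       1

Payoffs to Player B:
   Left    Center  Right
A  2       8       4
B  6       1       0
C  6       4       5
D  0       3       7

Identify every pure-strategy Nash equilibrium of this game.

Check each profile: it is a Nash equilibrium iff no player can strictly gain by switching unilaterally.
(A, Left): Player A can switch to B (3 → 5). Not NE.
(A, Center): Player A gets 8, best alternative 7; Player B gets 8, best alternative 4. No profitable deviation — NE.
(A, Right): Player A can switch to B (2 → 9). Not NE.
(B, Left): Player A gets 5, best alternative 4; Player B gets 6, best alternative 1. No profitable deviation — NE.
(B, Center): Player A can switch to A (7 → 8). Not NE.
(B, Right): Player B can switch to Left (0 → 6). Not NE.
(C, Left): Player A can switch to B (4 → 5). Not NE.
(C, Center): Player A can switch to A (1 → 8). Not NE.
(C, Right): Player A can switch to B (4 → 9). Not NE.
(D, Left): Player A can switch to A (2 → 3). Not NE.
(The remaining 2 profiles each have a profitable deviation by the same check.)

The pure Nash equilibria are (A, Center) and (B, Left).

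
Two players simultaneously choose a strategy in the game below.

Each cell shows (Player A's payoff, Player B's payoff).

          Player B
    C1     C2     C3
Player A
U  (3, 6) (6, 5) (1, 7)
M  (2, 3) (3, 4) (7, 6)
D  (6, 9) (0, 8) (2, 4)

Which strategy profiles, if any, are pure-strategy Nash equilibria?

(M, C3); (D, C1)

(U, C1): Player A can switch to D (3 → 6). Not NE.
(U, C2): Player B can switch to C1 (5 → 6). Not NE.
(U, C3): Player A can switch to M (1 → 7). Not NE.
(M, C1): Player A can switch to U (2 → 3). Not NE.
(M, C2): Player A can switch to U (3 → 6). Not NE.
(M, C3): Player A gets 7, best alternative 2; Player B gets 6, best alternative 4. No profitable deviation — NE.
(D, C1): Player A gets 6, best alternative 3; Player B gets 9, best alternative 8. No profitable deviation — NE.
(D, C2): Player A can switch to U (0 → 6). Not NE.
(D, C3): Player A can switch to M (2 → 7). Not NE.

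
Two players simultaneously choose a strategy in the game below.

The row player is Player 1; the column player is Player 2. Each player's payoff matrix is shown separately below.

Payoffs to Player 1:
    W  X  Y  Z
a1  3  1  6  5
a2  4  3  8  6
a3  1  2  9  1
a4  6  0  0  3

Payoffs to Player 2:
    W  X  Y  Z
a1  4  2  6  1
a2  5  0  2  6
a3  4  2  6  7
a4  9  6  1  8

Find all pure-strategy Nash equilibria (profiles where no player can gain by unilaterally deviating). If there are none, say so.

The pure Nash equilibria are (a2, Z), (a4, W).

(a1, W): Player 1 can switch to a2 (3 → 4). Not NE.
(a1, X): Player 1 can switch to a2 (1 → 3). Not NE.
(a1, Y): Player 1 can switch to a2 (6 → 8). Not NE.
(a1, Z): Player 1 can switch to a2 (5 → 6). Not NE.
(a2, W): Player 1 can switch to a4 (4 → 6). Not NE.
(a2, X): Player 2 can switch to W (0 → 5). Not NE.
(a2, Y): Player 1 can switch to a3 (8 → 9). Not NE.
(a2, Z): Player 1 gets 6, best alternative 5; Player 2 gets 6, best alternative 5. No profitable deviation — NE.
(a3, W): Player 1 can switch to a1 (1 → 3). Not NE.
(a3, X): Player 1 can switch to a2 (2 → 3). Not NE.
(a3, Y): Player 2 can switch to Z (6 → 7). Not NE.
(a3, Z): Player 1 can switch to a1 (1 → 5). Not NE.
(a4, W): Player 1 gets 6, best alternative 4; Player 2 gets 9, best alternative 8. No profitable deviation — NE.
(a4, X): Player 1 can switch to a1 (0 → 1). Not NE.
(The remaining 2 profiles each have a profitable deviation by the same check.)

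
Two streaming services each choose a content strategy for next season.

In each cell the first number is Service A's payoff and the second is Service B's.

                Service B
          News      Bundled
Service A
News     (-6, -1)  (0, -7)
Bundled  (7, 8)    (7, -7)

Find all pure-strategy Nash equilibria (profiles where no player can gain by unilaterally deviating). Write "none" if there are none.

Pure NE: (Bundled, News)

For each strategy profile, look for a profitable unilateral deviation.
(News, News): Service A can switch to Bundled (-6 → 7). Not NE.
(News, Bundled): Service A can switch to Bundled (0 → 7). Not NE.
(Bundled, News): Service A gets 7, best alternative -6; Service B gets 8, best alternative -7. No profitable deviation — NE.
(Bundled, Bundled): Service B can switch to News (-7 → 8). Not NE.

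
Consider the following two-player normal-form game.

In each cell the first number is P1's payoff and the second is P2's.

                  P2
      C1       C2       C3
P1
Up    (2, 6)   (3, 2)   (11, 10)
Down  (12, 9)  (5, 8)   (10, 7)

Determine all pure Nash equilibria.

The pure Nash equilibria are (Up, C3) and (Down, C1).

For each strategy profile, look for a profitable unilateral deviation.
(Up, C1): P1 can switch to Down (2 → 12). Not NE.
(Up, C2): P1 can switch to Down (3 → 5). Not NE.
(Up, C3): P1 gets 11, best alternative 10; P2 gets 10, best alternative 6. No profitable deviation — NE.
(Down, C1): P1 gets 12, best alternative 2; P2 gets 9, best alternative 8. No profitable deviation — NE.
(Down, C2): P2 can switch to C1 (8 → 9). Not NE.
(Down, C3): P1 can switch to Up (10 → 11). Not NE.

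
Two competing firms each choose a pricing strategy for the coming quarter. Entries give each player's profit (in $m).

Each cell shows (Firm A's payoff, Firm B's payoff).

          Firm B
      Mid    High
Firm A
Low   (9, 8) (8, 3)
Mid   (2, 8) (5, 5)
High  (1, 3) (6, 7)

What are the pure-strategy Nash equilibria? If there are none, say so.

Firm A against Mid: payoffs 9, 2, 1 → best response Low.
Firm A against High: payoffs 8, 5, 6 → best response Low.
Firm B against Low: payoffs 8, 3 → best response Mid.
Firm B against Mid: payoffs 8, 5 → best response Mid.
Firm B against High: payoffs 3, 7 → best response High.
Mutual best responses: (Low, Mid).

(Low, Mid)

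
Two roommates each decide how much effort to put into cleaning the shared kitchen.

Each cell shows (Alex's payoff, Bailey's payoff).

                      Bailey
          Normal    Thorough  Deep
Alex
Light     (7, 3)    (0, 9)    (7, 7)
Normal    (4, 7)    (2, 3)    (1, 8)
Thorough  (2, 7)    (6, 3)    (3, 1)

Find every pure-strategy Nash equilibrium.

No pure-strategy Nash equilibrium.

Alex against Normal: payoffs 7, 4, 2 → best response Light.
Alex against Thorough: payoffs 0, 2, 6 → best response Thorough.
Alex against Deep: payoffs 7, 1, 3 → best response Light.
Bailey against Light: payoffs 3, 9, 7 → best response Thorough.
Bailey against Normal: payoffs 7, 3, 8 → best response Deep.
Bailey against Thorough: payoffs 7, 3, 1 → best response Normal.
No profile is a mutual best response for all players.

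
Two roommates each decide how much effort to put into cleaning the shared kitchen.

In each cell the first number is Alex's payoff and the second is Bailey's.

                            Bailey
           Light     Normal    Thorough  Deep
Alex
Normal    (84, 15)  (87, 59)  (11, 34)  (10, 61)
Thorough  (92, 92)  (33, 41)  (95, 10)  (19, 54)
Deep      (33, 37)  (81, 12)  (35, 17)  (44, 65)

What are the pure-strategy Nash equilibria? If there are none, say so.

Pure-strategy Nash equilibria: (Thorough, Light), (Deep, Deep)

Alex against Light: payoffs 84, 92, 33 → best response Thorough.
Alex against Normal: payoffs 87, 33, 81 → best response Normal.
Alex against Thorough: payoffs 11, 95, 35 → best response Thorough.
Alex against Deep: payoffs 10, 19, 44 → best response Deep.
Bailey against Normal: payoffs 15, 59, 34, 61 → best response Deep.
Bailey against Thorough: payoffs 92, 41, 10, 54 → best response Light.
Bailey against Deep: payoffs 37, 12, 17, 65 → best response Deep.
Mutual best responses: (Thorough, Light); (Deep, Deep).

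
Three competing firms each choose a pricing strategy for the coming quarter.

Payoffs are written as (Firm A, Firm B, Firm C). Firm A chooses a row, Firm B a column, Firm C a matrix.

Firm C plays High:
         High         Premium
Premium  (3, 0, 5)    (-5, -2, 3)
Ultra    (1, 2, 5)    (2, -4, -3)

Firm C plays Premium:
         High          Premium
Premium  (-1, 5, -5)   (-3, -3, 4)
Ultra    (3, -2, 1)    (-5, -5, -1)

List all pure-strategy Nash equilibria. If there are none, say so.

Mark each player's best response to every combination of opponents' strategies; a profile where every player is best-responding is a pure Nash equilibrium.
Firm A against (High, High): payoffs 3, 1 → best response Premium.
Firm A against (High, Premium): payoffs -1, 3 → best response Ultra.
Firm A against (Premium, High): payoffs -5, 2 → best response Ultra.
Firm A against (Premium, Premium): payoffs -3, -5 → best response Premium.
Firm B against (Premium, High): payoffs 0, -2 → best response High.
Firm B against (Premium, Premium): payoffs 5, -3 → best response High.
Firm B against (Ultra, High): payoffs 2, -4 → best response High.
Firm B against (Ultra, Premium): payoffs -2, -5 → best response High.
Firm C against (Premium, High): payoffs 5, -5 → best response High.
Firm C against (Premium, Premium): payoffs 3, 4 → best response Premium.
Firm C against (Ultra, High): payoffs 5, 1 → best response High.
Firm C against (Ultra, Premium): payoffs -3, -1 → best response Premium.
Mutual best responses: (Premium, High, High).

The unique pure-strategy Nash equilibrium is (Premium, High, High).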